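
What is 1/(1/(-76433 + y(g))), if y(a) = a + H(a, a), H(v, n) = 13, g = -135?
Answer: -76555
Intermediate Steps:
y(a) = 13 + a (y(a) = a + 13 = 13 + a)
1/(1/(-76433 + y(g))) = 1/(1/(-76433 + (13 - 135))) = 1/(1/(-76433 - 122)) = 1/(1/(-76555)) = 1/(-1/76555) = -76555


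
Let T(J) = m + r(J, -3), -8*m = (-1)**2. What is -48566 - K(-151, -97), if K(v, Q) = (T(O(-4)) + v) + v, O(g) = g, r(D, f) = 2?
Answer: -386127/8 ≈ -48266.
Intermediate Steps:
m = -1/8 (m = -1/8*(-1)**2 = -1/8*1 = -1/8 ≈ -0.12500)
T(J) = 15/8 (T(J) = -1/8 + 2 = 15/8)
K(v, Q) = 15/8 + 2*v (K(v, Q) = (15/8 + v) + v = 15/8 + 2*v)
-48566 - K(-151, -97) = -48566 - (15/8 + 2*(-151)) = -48566 - (15/8 - 302) = -48566 - 1*(-2401/8) = -48566 + 2401/8 = -386127/8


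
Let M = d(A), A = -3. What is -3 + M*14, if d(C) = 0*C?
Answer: -3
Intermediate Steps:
d(C) = 0
M = 0
-3 + M*14 = -3 + 0*14 = -3 + 0 = -3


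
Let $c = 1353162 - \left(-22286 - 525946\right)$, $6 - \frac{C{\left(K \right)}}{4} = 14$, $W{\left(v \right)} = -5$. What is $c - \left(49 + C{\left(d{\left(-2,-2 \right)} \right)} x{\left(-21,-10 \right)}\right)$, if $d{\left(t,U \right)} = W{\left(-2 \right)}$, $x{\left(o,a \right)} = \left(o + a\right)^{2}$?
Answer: $1932097$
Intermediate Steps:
$x{\left(o,a \right)} = \left(a + o\right)^{2}$
$d{\left(t,U \right)} = -5$
$C{\left(K \right)} = -32$ ($C{\left(K \right)} = 24 - 56 = -32$)
$c = 1901394$ ($c = 1353162 - \left(-22286 - 525946\right) = 1353162 - -548232 = 1353162 + 548232 = 1901394$)
$c - \left(49 + C{\left(d{\left(-2,-2 \right)} \right)} x{\left(-21,-10 \right)}\right) = 1901394 - \left(49 - 32 \left(-10 - 21\right)^{2}\right) = 1901394 - \left(49 - 32 \left(-31\right)^{2}\right) = 1901394 - \left(49 - 30752\right) = 1901394 - -30703 = 1901394 + 30703 = 1932097$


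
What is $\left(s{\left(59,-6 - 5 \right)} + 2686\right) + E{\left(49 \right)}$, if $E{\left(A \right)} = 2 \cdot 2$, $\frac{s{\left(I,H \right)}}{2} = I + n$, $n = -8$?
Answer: $2792$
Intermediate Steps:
$s{\left(I,H \right)} = -16 + 2 I$ ($s{\left(I,H \right)} = 2 \left(I - 8\right) = 2 \left(-8 + I\right) = -16 + 2 I$)
$E{\left(A \right)} = 4$
$\left(s{\left(59,-6 - 5 \right)} + 2686\right) + E{\left(49 \right)} = \left(\left(-16 + 2 \cdot 59\right) + 2686\right) + 4 = \left(\left(-16 + 118\right) + 2686\right) + 4 = \left(102 + 2686\right) + 4 = 2788 + 4 = 2792$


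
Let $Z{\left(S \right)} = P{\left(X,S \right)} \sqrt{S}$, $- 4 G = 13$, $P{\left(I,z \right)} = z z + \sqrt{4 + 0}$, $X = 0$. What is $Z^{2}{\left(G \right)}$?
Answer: $- \frac{525213}{1024} \approx -512.9$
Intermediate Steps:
$P{\left(I,z \right)} = 2 + z^{2}$ ($P{\left(I,z \right)} = z^{2} + \sqrt{4} = z^{2} + 2 = 2 + z^{2}$)
$G = - \frac{13}{4}$ ($G = \left(- \frac{1}{4}\right) 13 = - \frac{13}{4} \approx -3.25$)
$Z{\left(S \right)} = \sqrt{S} \left(2 + S^{2}\right)$ ($Z{\left(S \right)} = \left(2 + S^{2}\right) \sqrt{S} = \sqrt{S} \left(2 + S^{2}\right)$)
$Z^{2}{\left(G \right)} = \left(\sqrt{- \frac{13}{4}} \left(2 + \left(- \frac{13}{4}\right)^{2}\right)\right)^{2} = \left(\frac{i \sqrt{13}}{2} \left(2 + \frac{169}{16}\right)\right)^{2} = \left(\frac{i \sqrt{13}}{2} \cdot \frac{201}{16}\right)^{2} = \left(\frac{201 i \sqrt{13}}{32}\right)^{2} = - \frac{525213}{1024}$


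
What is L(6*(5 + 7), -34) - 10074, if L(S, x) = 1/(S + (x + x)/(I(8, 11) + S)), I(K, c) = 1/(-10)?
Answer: -514659793/51088 ≈ -10074.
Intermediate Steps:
I(K, c) = -1/10
L(S, x) = 1/(S + 2*x/(-1/10 + S)) (L(S, x) = 1/(S + (x + x)/(-1/10 + S)) = 1/(S + (2*x)/(-1/10 + S)) = 1/(S + 2*x/(-1/10 + S)))
L(6*(5 + 7), -34) - 10074 = (-1 + 10*(6*(5 + 7)))/(-6*(5 + 7) + 10*(6*(5 + 7))**2 + 20*(-34)) - 10074 = (-1 + 10*(6*12))/(-6*12 + 10*(6*12)**2 - 680) - 10074 = (-1 + 10*72)/(-1*72 + 10*72**2 - 680) - 10074 = (-1 + 720)/(-72 + 10*5184 - 680) - 10074 = 719/(-72 + 51840 - 680) - 10074 = 719/51088 - 10074 = -514659793/51088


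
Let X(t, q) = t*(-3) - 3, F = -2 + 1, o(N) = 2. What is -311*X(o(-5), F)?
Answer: 2799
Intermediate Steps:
F = -1
X(t, q) = -3 - 3*t (X(t, q) = -3*t - 3 = -3 - 3*t)
-311*X(o(-5), F) = -311*(-3 - 3*2) = -311*(-3 - 6) = -311*(-9) = 2799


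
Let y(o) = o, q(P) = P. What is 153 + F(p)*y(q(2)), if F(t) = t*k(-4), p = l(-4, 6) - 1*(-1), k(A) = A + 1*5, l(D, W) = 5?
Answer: 165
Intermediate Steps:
k(A) = 5 + A (k(A) = A + 5 = 5 + A)
p = 6 (p = 5 - 1*(-1) = 5 + 1 = 6)
F(t) = t (F(t) = t*(5 - 4) = t*1 = t)
153 + F(p)*y(q(2)) = 153 + 6*2 = 153 + 12 = 165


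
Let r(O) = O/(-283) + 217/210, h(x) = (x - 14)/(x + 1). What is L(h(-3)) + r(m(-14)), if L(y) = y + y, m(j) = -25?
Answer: 153853/8490 ≈ 18.122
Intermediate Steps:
h(x) = (-14 + x)/(1 + x)
L(y) = 2*y
r(O) = 31/30 - O/283 (r(O) = O*(-1/283) + 217*(1/210) = -O/283 + 31/30 = 31/30 - O/283)
L(h(-3)) + r(m(-14)) = 2*((-14 - 3)/(1 - 3)) + (31/30 - 1/283*(-25)) = 2*(-17/(-2)) + (31/30 + 25/283) = 2*(-½*(-17)) + 9523/8490 = 2*(17/2) + 9523/8490 = 17 + 9523/8490 = 153853/8490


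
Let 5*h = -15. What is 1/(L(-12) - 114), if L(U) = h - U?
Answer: -1/105 ≈ -0.0095238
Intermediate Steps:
h = -3 (h = (1/5)*(-15) = -3)
L(U) = -3 - U
1/(L(-12) - 114) = 1/((-3 - 1*(-12)) - 114) = 1/((-3 + 12) - 114) = 1/(9 - 114) = 1/(-105) = -1/105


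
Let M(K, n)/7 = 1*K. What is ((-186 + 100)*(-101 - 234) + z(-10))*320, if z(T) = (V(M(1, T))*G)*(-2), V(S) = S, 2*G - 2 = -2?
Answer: 9219200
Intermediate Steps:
M(K, n) = 7*K (M(K, n) = 7*(1*K) = 7*K)
G = 0 (G = 1 + (1/2)*(-2) = 1 - 1 = 0)
z(T) = 0 (z(T) = ((7*1)*0)*(-2) = (7*0)*(-2) = 0*(-2) = 0)
((-186 + 100)*(-101 - 234) + z(-10))*320 = ((-186 + 100)*(-101 - 234) + 0)*320 = (-86*(-335) + 0)*320 = (28810 + 0)*320 = 28810*320 = 9219200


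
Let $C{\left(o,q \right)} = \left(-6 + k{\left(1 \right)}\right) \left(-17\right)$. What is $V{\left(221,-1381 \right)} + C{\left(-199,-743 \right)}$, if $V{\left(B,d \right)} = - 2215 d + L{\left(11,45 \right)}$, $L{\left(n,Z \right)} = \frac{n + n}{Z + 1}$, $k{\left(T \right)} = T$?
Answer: $\frac{70357011}{23} \approx 3.059 \cdot 10^{6}$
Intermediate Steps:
$L{\left(n,Z \right)} = \frac{2 n}{1 + Z}$
$V{\left(B,d \right)} = \frac{11}{23} - 2215 d$ ($V{\left(B,d \right)} = - 2215 d + 2 \cdot 11 \frac{1}{1 + 45} = - 2215 d + 2 \cdot 11 \cdot \frac{1}{46} = - 2215 d + \frac{11}{23} = \frac{11}{23} - 2215 d$)
$C{\left(o,q \right)} = 85$ ($C{\left(o,q \right)} = \left(-6 + 1\right) \left(-17\right) = \left(-5\right) \left(-17\right) = 85$)
$V{\left(221,-1381 \right)} + C{\left(-199,-743 \right)} = \left(\frac{11}{23} - -3058915\right) + 85 = \left(\frac{11}{23} + 3058915\right) + 85 = \frac{70355056}{23} + 85 = \frac{70357011}{23}$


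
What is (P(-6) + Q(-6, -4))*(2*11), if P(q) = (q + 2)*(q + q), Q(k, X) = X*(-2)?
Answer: 1232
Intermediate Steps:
Q(k, X) = -2*X
P(q) = 2*q*(2 + q) (P(q) = (2 + q)*(2*q) = 2*q*(2 + q))
(P(-6) + Q(-6, -4))*(2*11) = (2*(-6)*(2 - 6) - 2*(-4))*(2*11) = (2*(-6)*(-4) + 8)*22 = (48 + 8)*22 = 56*22 = 1232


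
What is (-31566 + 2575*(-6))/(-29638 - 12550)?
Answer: 11754/10547 ≈ 1.1144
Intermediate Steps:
(-31566 + 2575*(-6))/(-29638 - 12550) = (-31566 - 15450)/(-42188) = -47016*(-1/42188) = 11754/10547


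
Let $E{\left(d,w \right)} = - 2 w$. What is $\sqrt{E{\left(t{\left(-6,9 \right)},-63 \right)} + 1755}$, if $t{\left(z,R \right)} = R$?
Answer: $3 \sqrt{209} \approx 43.37$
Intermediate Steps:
$\sqrt{E{\left(t{\left(-6,9 \right)},-63 \right)} + 1755} = \sqrt{\left(-2\right) \left(-63\right) + 1755} = \sqrt{126 + 1755} = \sqrt{1881} = 3 \sqrt{209}$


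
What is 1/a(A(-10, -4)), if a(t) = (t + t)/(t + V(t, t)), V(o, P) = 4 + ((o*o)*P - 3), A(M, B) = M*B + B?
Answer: 46693/72 ≈ 648.51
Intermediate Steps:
A(M, B) = B + B*M (A(M, B) = B*M + B = B + B*M)
V(o, P) = 1 + P*o² (V(o, P) = 4 + (o²*P - 3) = 4 + (P*o² - 3) = 4 + (-3 + P*o²) = 1 + P*o²)
a(t) = 2*t/(1 + t + t³) (a(t) = (t + t)/(t + (1 + t*t²)) = (2*t)/(t + (1 + t³)) = (2*t)/(1 + t + t³) = 2*t/(1 + t + t³))
1/a(A(-10, -4)) = 1/(2*(-4*(1 - 10))/(1 - 4*(1 - 10) + (-4*(1 - 10))³)) = 1/(2*(-4*(-9))/(1 - 4*(-9) + (-4*(-9))³)) = 1/(2*36/(1 + 36 + 36³)) = 1/(2*36/(1 + 36 + 46656)) = 1/(2*36/46693) = 1/(2*36*(1/46693)) = 1/(72/46693) = 46693/72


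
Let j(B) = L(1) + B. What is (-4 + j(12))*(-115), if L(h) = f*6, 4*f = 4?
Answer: -1610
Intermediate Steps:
f = 1 (f = (¼)*4 = 1)
L(h) = 6 (L(h) = 1*6 = 6)
j(B) = 6 + B
(-4 + j(12))*(-115) = (-4 + (6 + 12))*(-115) = (-4 + 18)*(-115) = 14*(-115) = -1610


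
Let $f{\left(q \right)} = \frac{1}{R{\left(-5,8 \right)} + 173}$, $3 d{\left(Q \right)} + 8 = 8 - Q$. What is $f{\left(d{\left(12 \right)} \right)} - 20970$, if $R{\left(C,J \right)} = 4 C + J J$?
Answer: $- \frac{4550489}{217} \approx -20970.0$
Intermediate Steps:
$R{\left(C,J \right)} = J^{2} + 4 C$ ($R{\left(C,J \right)} = 4 C + J^{2} = J^{2} + 4 C$)
$d{\left(Q \right)} = - \frac{Q}{3}$ ($d{\left(Q \right)} = - \frac{8}{3} + \frac{8 - Q}{3} = - \frac{8}{3} - \left(- \frac{8}{3} + \frac{Q}{3}\right) = - \frac{Q}{3}$)
$f{\left(q \right)} = \frac{1}{217}$ ($f{\left(q \right)} = \frac{1}{\left(8^{2} + 4 \left(-5\right)\right) + 173} = \frac{1}{\left(64 - 20\right) + 173} = \frac{1}{44 + 173} = \frac{1}{217}$)
$f{\left(d{\left(12 \right)} \right)} - 20970 = \frac{1}{217} - 20970 = - \frac{4550489}{217}$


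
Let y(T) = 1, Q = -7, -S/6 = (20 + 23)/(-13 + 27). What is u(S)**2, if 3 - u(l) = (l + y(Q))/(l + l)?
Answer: 106276/16641 ≈ 6.3864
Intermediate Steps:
S = -129/7 (S = -6*(20 + 23)/(-13 + 27) = -258/14 = -6*43/14 = -129/7 ≈ -18.429)
u(l) = 3 - (1 + l)/(2*l) (u(l) = 3 - (l + 1)/(l + l) = 3 - (1 + l)/(2*l))
u(S)**2 = ((-1 + 5*(-129/7))/(2*(-129/7)))**2 = ((1/2)*(-7/129)*(-1 - 645/7))**2 = ((1/2)*(-7/129)*(-652/7))**2 = (326/129)**2 = 106276/16641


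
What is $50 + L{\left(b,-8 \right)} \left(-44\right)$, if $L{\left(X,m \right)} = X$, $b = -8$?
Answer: $402$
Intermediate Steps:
$50 + L{\left(b,-8 \right)} \left(-44\right) = 50 - -352 = 50 + 352 = 402$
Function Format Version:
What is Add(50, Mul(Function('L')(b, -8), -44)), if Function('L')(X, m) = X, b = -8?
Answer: 402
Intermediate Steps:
Add(50, Mul(Function('L')(b, -8), -44)) = Add(50, Mul(-8, -44)) = Add(50, 352) = 402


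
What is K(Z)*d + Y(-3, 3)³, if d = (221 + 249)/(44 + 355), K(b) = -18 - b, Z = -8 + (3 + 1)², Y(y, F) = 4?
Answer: 13316/399 ≈ 33.373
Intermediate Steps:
Z = 8 (Z = -8 + 4² = -8 + 16 = 8)
d = 470/399 ≈ 1.1779
K(Z)*d + Y(-3, 3)³ = (-18 - 1*8)*(470/399) + 4³ = (-18 - 8)*(470/399) + 64 = -26*470/399 + 64 = -12220/399 + 64 = 13316/399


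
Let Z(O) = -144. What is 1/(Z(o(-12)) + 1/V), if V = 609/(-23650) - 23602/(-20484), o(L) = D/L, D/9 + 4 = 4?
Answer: -68214068/9762269967 ≈ -0.0069875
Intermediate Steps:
D = 0 (D = -36 + 9*4 = -36 + 36 = 0)
o(L) = 0 (o(L) = 0/L = 0)
V = 68214068/60555825 (V = 609*(-1/23650) - 23602*(-1/20484) = -609/23650 + 11801/10242 = 68214068/60555825 ≈ 1.1265)
1/(Z(o(-12)) + 1/V) = 1/(-144 + 1/(68214068/60555825)) = 1/(-144 + 60555825/68214068) = 1/(-9762269967/68214068) = -68214068/9762269967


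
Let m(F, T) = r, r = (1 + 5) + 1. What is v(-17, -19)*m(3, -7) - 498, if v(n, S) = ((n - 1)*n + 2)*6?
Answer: 12438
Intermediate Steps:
v(n, S) = 12 + 6*n*(-1 + n) (v(n, S) = ((-1 + n)*n + 2)*6 = (n*(-1 + n) + 2)*6 = (2 + n*(-1 + n))*6 = 12 + 6*n*(-1 + n))
r = 7 (r = 6 + 1 = 7)
m(F, T) = 7
v(-17, -19)*m(3, -7) - 498 = (12 - 6*(-17) + 6*(-17)²)*7 - 498 = (12 + 102 + 6*289)*7 - 498 = (12 + 102 + 1734)*7 - 498 = 1848*7 - 498 = 12936 - 498 = 12438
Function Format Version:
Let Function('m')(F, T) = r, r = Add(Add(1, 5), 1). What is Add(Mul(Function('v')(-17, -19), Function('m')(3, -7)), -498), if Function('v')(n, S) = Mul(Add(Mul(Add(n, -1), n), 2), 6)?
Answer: 12438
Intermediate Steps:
Function('v')(n, S) = Add(12, Mul(6, n, Add(-1, n))) (Function('v')(n, S) = Mul(Add(Mul(Add(-1, n), n), 2), 6) = Mul(Add(Mul(n, Add(-1, n)), 2), 6) = Mul(Add(2, Mul(n, Add(-1, n))), 6) = Add(12, Mul(6, n, Add(-1, n))))
r = 7 (r = Add(6, 1) = 7)
Function('m')(F, T) = 7
Add(Mul(Function('v')(-17, -19), Function('m')(3, -7)), -498) = Add(Mul(Add(12, Mul(-6, -17), Mul(6, Pow(-17, 2))), 7), -498) = Add(Mul(Add(12, 102, Mul(6, 289)), 7), -498) = Add(Mul(Add(12, 102, 1734), 7), -498) = Add(Mul(1848, 7), -498) = Add(12936, -498) = 12438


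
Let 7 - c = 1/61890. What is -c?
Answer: -433229/61890 ≈ -7.0000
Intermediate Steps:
c = 433229/61890 (c = 7 - 1/61890 = 433229/61890 ≈ 7.0000)
-c = -1*433229/61890 = -433229/61890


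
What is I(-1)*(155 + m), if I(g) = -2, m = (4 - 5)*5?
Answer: -300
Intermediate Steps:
m = -5 (m = -1*5 = -5)
I(-1)*(155 + m) = -2*(155 - 5) = -2*150 = -300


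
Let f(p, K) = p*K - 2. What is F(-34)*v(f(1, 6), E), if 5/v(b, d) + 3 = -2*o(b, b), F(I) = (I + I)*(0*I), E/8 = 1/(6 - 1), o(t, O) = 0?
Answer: 0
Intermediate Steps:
E = 8/5 (E = 8/(6 - 1) = 8/5 ≈ 1.6000)
F(I) = 0 (F(I) = (2*I)*0 = 0)
f(p, K) = -2 + K*p (f(p, K) = K*p - 2 = -2 + K*p)
v(b, d) = -5/3 (v(b, d) = 5/(-3 - 2*0) = 5/(-3 + 0) = 5/(-3) = 5*(-1/3) = -5/3)
F(-34)*v(f(1, 6), E) = 0*(-5/3) = 0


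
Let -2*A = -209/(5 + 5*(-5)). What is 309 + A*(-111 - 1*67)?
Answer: 24781/20 ≈ 1239.1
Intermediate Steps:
A = -209/40 (A = -(-209)/(2*(5 + 5*(-5))) = -(-209)/(2*(5 - 25)) = -(-209)/(2*(-20)) = -(-209)*(-1)/(2*20) = -1/2*209/20 = -209/40 ≈ -5.2250)
309 + A*(-111 - 1*67) = 309 - 209*(-111 - 1*67)/40 = 309 - 209*(-111 - 67)/40 = 309 - 209/40*(-178) = 309 + 18601/20 = 24781/20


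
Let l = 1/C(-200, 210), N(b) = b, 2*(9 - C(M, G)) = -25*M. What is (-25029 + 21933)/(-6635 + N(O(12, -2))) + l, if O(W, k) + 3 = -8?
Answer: 3852745/8277593 ≈ 0.46544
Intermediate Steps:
C(M, G) = 9 + 25*M/2 (C(M, G) = 9 - (-25)*M/2 = 9 + 25*M/2)
O(W, k) = -11 (O(W, k) = -3 - 8 = -11)
l = -1/2491 (l = 1/(9 + (25/2)*(-200)) = 1/(9 - 2500) = 1/(-2491) = -1/2491 ≈ -0.00040145)
(-25029 + 21933)/(-6635 + N(O(12, -2))) + l = (-25029 + 21933)/(-6635 - 11) - 1/2491 = -3096/(-6646) - 1/2491 = -3096*(-1/6646) - 1/2491 = 1548/3323 - 1/2491 = 3852745/8277593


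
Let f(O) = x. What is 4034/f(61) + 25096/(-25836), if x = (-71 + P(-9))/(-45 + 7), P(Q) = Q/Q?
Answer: 494836924/226065 ≈ 2188.9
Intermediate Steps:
P(Q) = 1
x = 35/19 (x = (-71 + 1)/(-45 + 7) = -70/(-38) = -70*(-1/38) = 35/19 ≈ 1.8421)
f(O) = 35/19
4034/f(61) + 25096/(-25836) = 4034/(35/19) + 25096/(-25836) = 4034*(19/35) + 25096*(-1/25836) = 76646/35 - 6274/6459 = 494836924/226065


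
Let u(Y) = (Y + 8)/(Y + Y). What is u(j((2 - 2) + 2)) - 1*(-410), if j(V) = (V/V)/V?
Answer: 837/2 ≈ 418.50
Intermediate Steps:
j(V) = 1/V
u(Y) = (8 + Y)/(2*Y) (u(Y) = (8 + Y)/((2*Y)) = (8 + Y)*(1/(2*Y)) = (8 + Y)/(2*Y))
u(j((2 - 2) + 2)) - 1*(-410) = (8 + 1/((2 - 2) + 2))/(2*(1/((2 - 2) + 2))) - 1*(-410) = (8 + 1/(0 + 2))/(2*(1/(0 + 2))) + 410 = (8 + 1/2)/(2*(1/2)) + 410 = (8 + ½)/(2*(½)) + 410 = (½)*2*(17/2) + 410 = 17/2 + 410 = 837/2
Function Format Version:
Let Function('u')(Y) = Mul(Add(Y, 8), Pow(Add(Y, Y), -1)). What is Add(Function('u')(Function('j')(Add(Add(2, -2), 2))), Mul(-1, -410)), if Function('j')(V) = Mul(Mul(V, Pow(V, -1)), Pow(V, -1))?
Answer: Rational(837, 2) ≈ 418.50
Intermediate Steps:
Function('j')(V) = Pow(V, -1) (Function('j')(V) = Mul(1, Pow(V, -1)) = Pow(V, -1))
Function('u')(Y) = Mul(Rational(1, 2), Pow(Y, -1), Add(8, Y)) (Function('u')(Y) = Mul(Add(8, Y), Pow(Mul(2, Y), -1)) = Mul(Add(8, Y), Mul(Rational(1, 2), Pow(Y, -1))) = Mul(Rational(1, 2), Pow(Y, -1), Add(8, Y)))
Add(Function('u')(Function('j')(Add(Add(2, -2), 2))), Mul(-1, -410)) = Add(Mul(Rational(1, 2), Pow(Pow(Add(Add(2, -2), 2), -1), -1), Add(8, Pow(Add(Add(2, -2), 2), -1))), Mul(-1, -410)) = Add(Mul(Rational(1, 2), Pow(Pow(Add(0, 2), -1), -1), Add(8, Pow(Add(0, 2), -1))), 410) = Add(Mul(Rational(1, 2), Pow(Pow(2, -1), -1), Add(8, Pow(2, -1))), 410) = Add(Mul(Rational(1, 2), Pow(Rational(1, 2), -1), Add(8, Rational(1, 2))), 410) = Add(Mul(Rational(1, 2), 2, Rational(17, 2)), 410) = Add(Rational(17, 2), 410) = Rational(837, 2)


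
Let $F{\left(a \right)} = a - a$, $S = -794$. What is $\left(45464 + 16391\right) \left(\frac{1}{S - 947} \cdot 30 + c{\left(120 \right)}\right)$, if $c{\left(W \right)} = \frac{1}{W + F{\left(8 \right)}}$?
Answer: $- \frac{22997689}{41784} \approx -550.39$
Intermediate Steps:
$F{\left(a \right)} = 0$
$c{\left(W \right)} = \frac{1}{W}$ ($c{\left(W \right)} = \frac{1}{W + 0} = \frac{1}{W}$)
$\left(45464 + 16391\right) \left(\frac{1}{S - 947} \cdot 30 + c{\left(120 \right)}\right) = \left(45464 + 16391\right) \left(\frac{1}{-794 - 947} \cdot 30 + \frac{1}{120}\right) = 61855 \left(\frac{1}{-1741} \cdot 30 + \frac{1}{120}\right) = 61855 \left(\left(- \frac{1}{1741}\right) 30 + \frac{1}{120}\right) = 61855 \left(- \frac{30}{1741} + \frac{1}{120}\right) = 61855 \left(- \frac{1859}{208920}\right) = - \frac{22997689}{41784}$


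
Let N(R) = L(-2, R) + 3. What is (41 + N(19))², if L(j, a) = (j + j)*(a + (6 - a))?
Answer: 400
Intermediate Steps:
L(j, a) = 12*j (L(j, a) = (2*j)*6 = 12*j)
N(R) = -21 (N(R) = 12*(-2) + 3 = -24 + 3 = -21)
(41 + N(19))² = (41 - 21)² = 20² = 400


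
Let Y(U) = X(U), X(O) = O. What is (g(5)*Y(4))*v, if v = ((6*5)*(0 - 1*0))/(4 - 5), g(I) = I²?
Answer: 0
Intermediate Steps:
Y(U) = U
v = 0 (v = (30*(0 + 0))/(-1) = (30*0)*(-1) = 0*(-1) = 0)
(g(5)*Y(4))*v = (5²*4)*0 = (25*4)*0 = 100*0 = 0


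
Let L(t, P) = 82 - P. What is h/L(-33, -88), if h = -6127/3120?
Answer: -6127/530400 ≈ -0.011552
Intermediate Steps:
h = -6127/3120 (h = -6127*1/3120 = -6127/3120 ≈ -1.9638)
h/L(-33, -88) = -6127/(3120*(82 - 1*(-88))) = -6127/(3120*(82 + 88)) = -6127/3120/170 = -6127/3120*1/170 = -6127/530400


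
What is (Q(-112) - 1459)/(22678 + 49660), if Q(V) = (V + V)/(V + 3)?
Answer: -158807/7884842 ≈ -0.020141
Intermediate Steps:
Q(V) = 2*V/(3 + V) (Q(V) = (2*V)/(3 + V) = 2*V/(3 + V))
(Q(-112) - 1459)/(22678 + 49660) = (2*(-112)/(3 - 112) - 1459)/(22678 + 49660) = (2*(-112)/(-109) - 1459)/72338 = (2*(-112)*(-1/109) - 1459)*(1/72338) = (224/109 - 1459)*(1/72338) = -158807/109*1/72338 = -158807/7884842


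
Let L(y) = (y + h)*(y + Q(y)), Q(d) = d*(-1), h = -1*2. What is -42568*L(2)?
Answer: 0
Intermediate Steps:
h = -2
Q(d) = -d
L(y) = 0 (L(y) = (y - 2)*(y - y) = (-2 + y)*0 = 0)
-42568*L(2) = -42568*0 = 0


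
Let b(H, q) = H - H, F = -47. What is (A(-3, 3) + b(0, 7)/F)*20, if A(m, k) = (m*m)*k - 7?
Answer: 400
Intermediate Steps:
A(m, k) = -7 + k*m² (A(m, k) = m²*k - 7 = k*m² - 7 = -7 + k*m²)
b(H, q) = 0
(A(-3, 3) + b(0, 7)/F)*20 = ((-7 + 3*(-3)²) + 0/(-47))*20 = ((-7 + 3*9) + 0*(-1/47))*20 = ((-7 + 27) + 0)*20 = (20 + 0)*20 = 20*20 = 400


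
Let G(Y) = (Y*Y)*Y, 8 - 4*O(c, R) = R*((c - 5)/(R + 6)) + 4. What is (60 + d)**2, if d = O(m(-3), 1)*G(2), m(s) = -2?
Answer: 4900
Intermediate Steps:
O(c, R) = 1 - R*(-5 + c)/(4*(6 + R)) (O(c, R) = 2 - (R*((c - 5)/(R + 6)) + 4)/4 = 2 - (R*((-5 + c)/(6 + R)) + 4)/4 = 2 - (R*(-5 + c)/(6 + R) + 4)/4 = 2 - (4 + R*(-5 + c)/(6 + R))/4 = 2 + (-1 - R*(-5 + c)/(4*(6 + R))) = 1 - R*(-5 + c)/(4*(6 + R)))
G(Y) = Y**3 (G(Y) = Y**2*Y = Y**3)
d = 10 (d = ((24 + 9*1 - 1*1*(-2))/(4*(6 + 1)))*2**3 = ((1/4)*(24 + 9 + 2)/7)*8 = ((1/4)*(1/7)*35)*8 = (5/4)*8 = 10)
(60 + d)**2 = (60 + 10)**2 = 70**2 = 4900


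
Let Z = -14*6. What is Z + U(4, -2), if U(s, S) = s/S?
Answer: -86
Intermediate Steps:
Z = -84
Z + U(4, -2) = -84 + 4/(-2) = -84 + 4*(-½) = -84 - 2 = -86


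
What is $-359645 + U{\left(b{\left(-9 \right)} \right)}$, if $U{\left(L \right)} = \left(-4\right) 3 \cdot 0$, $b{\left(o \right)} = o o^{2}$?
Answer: $-359645$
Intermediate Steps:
$b{\left(o \right)} = o^{3}$
$U{\left(L \right)} = 0$ ($U{\left(L \right)} = \left(-12\right) 0 = 0$)
$-359645 + U{\left(b{\left(-9 \right)} \right)} = -359645 + 0 = -359645$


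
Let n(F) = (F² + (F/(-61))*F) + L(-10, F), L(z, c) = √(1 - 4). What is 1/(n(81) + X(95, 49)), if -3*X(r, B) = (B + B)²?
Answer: 108909888/354186958963 - 33489*I*√3/354186958963 ≈ 0.00030749 - 1.6377e-7*I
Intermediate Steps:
L(z, c) = I*√3 (L(z, c) = √(-3) = I*√3)
X(r, B) = -4*B²/3 (X(r, B) = -(B + B)²/3 = -4*B²/3)
n(F) = 60*F²/61 + I*√3 (n(F) = (F² + (F/(-61))*F) + I*√3 = (F² + (F*(-1/61))*F) + I*√3 = (F² + (-F/61)*F) + I*√3 = (F² - F²/61) + I*√3 = 60*F²/61 + I*√3)
1/(n(81) + X(95, 49)) = 1/(((60/61)*81² + I*√3) - 4/3*49²) = 1/(((60/61)*6561 + I*√3) - 4/3*2401) = 1/((393660/61 + I*√3) - 9604/3) = 1/(595136/183 + I*√3)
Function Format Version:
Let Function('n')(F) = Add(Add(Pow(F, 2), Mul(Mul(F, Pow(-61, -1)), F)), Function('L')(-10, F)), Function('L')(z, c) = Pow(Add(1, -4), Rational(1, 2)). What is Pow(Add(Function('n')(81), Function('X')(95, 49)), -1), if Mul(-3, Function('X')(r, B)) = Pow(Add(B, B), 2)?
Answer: Add(Rational(108909888, 354186958963), Mul(Rational(-33489, 354186958963), I, Pow(3, Rational(1, 2)))) ≈ Add(0.00030749, Mul(-1.6377e-7, I))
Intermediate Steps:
Function('L')(z, c) = Mul(I, Pow(3, Rational(1, 2))) (Function('L')(z, c) = Pow(-3, Rational(1, 2)) = Mul(I, Pow(3, Rational(1, 2))))
Function('X')(r, B) = Mul(Rational(-4, 3), Pow(B, 2)) (Function('X')(r, B) = Mul(Rational(-1, 3), Pow(Add(B, B), 2)) = Mul(Rational(-1, 3), Pow(Mul(2, B), 2)) = Mul(Rational(-1, 3), Mul(4, Pow(B, 2))) = Mul(Rational(-4, 3), Pow(B, 2)))
Function('n')(F) = Add(Mul(Rational(60, 61), Pow(F, 2)), Mul(I, Pow(3, Rational(1, 2)))) (Function('n')(F) = Add(Add(Pow(F, 2), Mul(Mul(F, Pow(-61, -1)), F)), Mul(I, Pow(3, Rational(1, 2)))) = Add(Add(Pow(F, 2), Mul(Mul(F, Rational(-1, 61)), F)), Mul(I, Pow(3, Rational(1, 2)))) = Add(Add(Pow(F, 2), Mul(Mul(Rational(-1, 61), F), F)), Mul(I, Pow(3, Rational(1, 2)))) = Add(Add(Pow(F, 2), Mul(Rational(-1, 61), Pow(F, 2))), Mul(I, Pow(3, Rational(1, 2)))) = Add(Mul(Rational(60, 61), Pow(F, 2)), Mul(I, Pow(3, Rational(1, 2)))))
Pow(Add(Function('n')(81), Function('X')(95, 49)), -1) = Pow(Add(Add(Mul(Rational(60, 61), Pow(81, 2)), Mul(I, Pow(3, Rational(1, 2)))), Mul(Rational(-4, 3), Pow(49, 2))), -1) = Pow(Add(Add(Mul(Rational(60, 61), 6561), Mul(I, Pow(3, Rational(1, 2)))), Mul(Rational(-4, 3), 2401)), -1) = Pow(Add(Add(Rational(393660, 61), Mul(I, Pow(3, Rational(1, 2)))), Rational(-9604, 3)), -1) = Pow(Add(Rational(595136, 183), Mul(I, Pow(3, Rational(1, 2)))), -1)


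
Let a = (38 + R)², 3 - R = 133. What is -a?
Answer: -8464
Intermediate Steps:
R = -130 (R = 3 - 1*133 = 3 - 133 = -130)
a = 8464 (a = (38 - 130)² = (-92)² = 8464)
-a = -1*8464 = -8464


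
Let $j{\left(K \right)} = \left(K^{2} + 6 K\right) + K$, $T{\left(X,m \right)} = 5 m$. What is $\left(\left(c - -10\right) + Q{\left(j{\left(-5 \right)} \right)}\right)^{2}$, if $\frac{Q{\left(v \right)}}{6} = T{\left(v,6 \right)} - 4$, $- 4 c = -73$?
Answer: $\frac{543169}{16} \approx 33948.0$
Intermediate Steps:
$c = \frac{73}{4}$ ($c = \left(- \frac{1}{4}\right) \left(-73\right) = \frac{73}{4} \approx 18.25$)
$j{\left(K \right)} = K^{2} + 7 K$
$Q{\left(v \right)} = 156$ ($Q{\left(v \right)} = 6 \left(5 \cdot 6 - 4\right) = 6 \left(30 - 4\right) = 6 \cdot 26 = 156$)
$\left(\left(c - -10\right) + Q{\left(j{\left(-5 \right)} \right)}\right)^{2} = \left(\left(\frac{73}{4} - -10\right) + 156\right)^{2} = \left(\left(\frac{73}{4} + 10\right) + 156\right)^{2} = \left(\frac{113}{4} + 156\right)^{2} = \left(\frac{737}{4}\right)^{2} = \frac{543169}{16}$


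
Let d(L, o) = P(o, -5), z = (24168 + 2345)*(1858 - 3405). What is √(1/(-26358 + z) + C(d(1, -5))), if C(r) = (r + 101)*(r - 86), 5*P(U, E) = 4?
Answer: I*√365244561035746690699/205209845 ≈ 93.131*I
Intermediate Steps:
P(U, E) = ⅘ (P(U, E) = (⅕)*4 = ⅘)
z = -41015611 (z = 26513*(-1547) = -41015611)
d(L, o) = ⅘
C(r) = (-86 + r)*(101 + r) (C(r) = (101 + r)*(-86 + r) = (-86 + r)*(101 + r))
√(1/(-26358 + z) + C(d(1, -5))) = √(1/(-26358 - 41015611) + (-8686 + (⅘)² + 15*(⅘))) = √(1/(-41041969) + (-8686 + 16/25 + 12)) = √(-1/41041969 - 216834/25) = √(-8899294306171/1026049225) = I*√365244561035746690699/205209845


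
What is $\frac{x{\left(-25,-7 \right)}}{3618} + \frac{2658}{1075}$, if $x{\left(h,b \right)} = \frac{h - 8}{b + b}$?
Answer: $\frac{44889497}{18150300} \approx 2.4732$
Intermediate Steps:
$x{\left(h,b \right)} = \frac{-8 + h}{2 b}$
$\frac{x{\left(-25,-7 \right)}}{3618} + \frac{2658}{1075} = \frac{\frac{1}{2} \frac{1}{-7} \left(-8 - 25\right)}{3618} + \frac{2658}{1075} = \frac{1}{2} \left(- \frac{1}{7}\right) \left(-33\right) \frac{1}{3618} + 2658 \cdot \frac{1}{1075} = \frac{33}{14} \cdot \frac{1}{3618} + \frac{2658}{1075} = \frac{11}{16884} + \frac{2658}{1075} = \frac{44889497}{18150300}$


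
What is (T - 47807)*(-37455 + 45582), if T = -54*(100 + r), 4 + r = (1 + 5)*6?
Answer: -446456745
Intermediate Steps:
r = 32 (r = -4 + (1 + 5)*6 = -4 + 6*6 = -4 + 36 = 32)
T = -7128 (T = -54*(100 + 32) = -54*132 = -7128)
(T - 47807)*(-37455 + 45582) = (-7128 - 47807)*(-37455 + 45582) = -54935*8127 = -446456745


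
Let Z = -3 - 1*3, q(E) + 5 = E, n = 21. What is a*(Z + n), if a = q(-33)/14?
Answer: -285/7 ≈ -40.714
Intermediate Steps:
q(E) = -5 + E
Z = -6 (Z = -3 - 3 = -6)
a = -19/7 (a = (-5 - 33)/14 = -38*1/14 = -19/7 ≈ -2.7143)
a*(Z + n) = -19*(-6 + 21)/7 = -19/7*15 = -285/7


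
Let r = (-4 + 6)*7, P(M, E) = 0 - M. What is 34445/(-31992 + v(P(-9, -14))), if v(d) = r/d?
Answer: -310005/287914 ≈ -1.0767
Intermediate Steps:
P(M, E) = -M
r = 14 (r = 2*7 = 14)
v(d) = 14/d
34445/(-31992 + v(P(-9, -14))) = 34445/(-31992 + 14/((-1*(-9)))) = 34445/(-31992 + 14/9) = 34445/(-287914/9) = 34445*(-9/287914) = -310005/287914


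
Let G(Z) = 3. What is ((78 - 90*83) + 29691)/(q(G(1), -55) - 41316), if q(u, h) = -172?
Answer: -22299/41488 ≈ -0.53748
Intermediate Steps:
((78 - 90*83) + 29691)/(q(G(1), -55) - 41316) = ((78 - 90*83) + 29691)/(-172 - 41316) = ((78 - 7470) + 29691)/(-41488) = (-7392 + 29691)*(-1/41488) = 22299*(-1/41488) = -22299/41488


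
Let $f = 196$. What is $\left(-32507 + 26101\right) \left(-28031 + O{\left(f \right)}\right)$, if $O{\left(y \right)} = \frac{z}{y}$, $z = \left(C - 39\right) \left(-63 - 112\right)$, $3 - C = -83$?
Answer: $\frac{2517695729}{14} \approx 1.7984 \cdot 10^{8}$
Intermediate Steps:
$C = 86$ ($C = 3 - -83 = 3 + 83 = 86$)
$z = -8225$ ($z = \left(86 - 39\right) \left(-63 - 112\right) = 47 \left(-175\right) = -8225$)
$O{\left(y \right)} = - \frac{8225}{y}$
$\left(-32507 + 26101\right) \left(-28031 + O{\left(f \right)}\right) = \left(-32507 + 26101\right) \left(-28031 - \frac{8225}{196}\right) = - 6406 \left(-28031 - \frac{1175}{28}\right) = \left(-6406\right) \left(- \frac{786043}{28}\right) = \frac{2517695729}{14}$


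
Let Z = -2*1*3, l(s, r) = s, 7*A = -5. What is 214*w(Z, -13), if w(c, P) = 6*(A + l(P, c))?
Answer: -123264/7 ≈ -17609.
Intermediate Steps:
A = -5/7 (A = (⅐)*(-5) = -5/7 ≈ -0.71429)
Z = -6 (Z = -2*3 = -6)
w(c, P) = -30/7 + 6*P (w(c, P) = 6*(-5/7 + P) = -30/7 + 6*P)
214*w(Z, -13) = 214*(-30/7 + 6*(-13)) = 214*(-30/7 - 78) = 214*(-576/7) = -123264/7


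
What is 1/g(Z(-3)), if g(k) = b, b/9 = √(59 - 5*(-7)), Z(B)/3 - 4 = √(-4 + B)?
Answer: √94/846 ≈ 0.011460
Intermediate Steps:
Z(B) = 12 + 3*√(-4 + B)
b = 9*√94 (b = 9*√(59 - 5*(-7)) = 9*√(59 + 35) = 9*√94 ≈ 87.258)
g(k) = 9*√94
1/g(Z(-3)) = 1/(9*√94) = √94/846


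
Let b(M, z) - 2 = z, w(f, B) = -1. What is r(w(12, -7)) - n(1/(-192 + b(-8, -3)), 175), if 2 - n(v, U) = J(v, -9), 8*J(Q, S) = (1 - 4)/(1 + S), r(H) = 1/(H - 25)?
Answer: -1657/832 ≈ -1.9916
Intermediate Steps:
b(M, z) = 2 + z
r(H) = 1/(-25 + H)
J(Q, S) = -3/(8*(1 + S)) (J(Q, S) = ((1 - 4)/(1 + S))/8 = (-3/(1 + S))/8 = -3/(8*(1 + S)))
n(v, U) = 125/64 (n(v, U) = 2 - (-3)/(8 + 8*(-9)) = 2 - (-3)/(8 - 72) = 2 - (-3)/(-64) = 2 - (-3)*(-1)/64 = 2 - 1*3/64 = 2 - 3/64 = 125/64)
r(w(12, -7)) - n(1/(-192 + b(-8, -3)), 175) = 1/(-25 - 1) - 1*125/64 = 1/(-26) - 125/64 = -1/26 - 125/64 = -1657/832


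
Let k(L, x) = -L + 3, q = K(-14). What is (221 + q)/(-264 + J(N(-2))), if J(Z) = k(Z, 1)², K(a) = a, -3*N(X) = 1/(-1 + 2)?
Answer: -1863/2276 ≈ -0.81854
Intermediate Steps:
N(X) = -⅓ (N(X) = -1/(3*(-1 + 2)) = -⅓/1 = -⅓*1 = -⅓)
q = -14
k(L, x) = 3 - L
J(Z) = (3 - Z)²
(221 + q)/(-264 + J(N(-2))) = (221 - 14)/(-264 + (-3 - ⅓)²) = 207/(-264 + (-10/3)²) = 207/(-264 + 100/9) = 207/(-2276/9) = 207*(-9/2276) = -1863/2276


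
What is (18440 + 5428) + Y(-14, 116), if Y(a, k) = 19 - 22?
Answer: 23865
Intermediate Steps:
Y(a, k) = -3
(18440 + 5428) + Y(-14, 116) = (18440 + 5428) - 3 = 23868 - 3 = 23865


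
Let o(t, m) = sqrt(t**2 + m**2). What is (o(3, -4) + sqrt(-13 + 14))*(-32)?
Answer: -192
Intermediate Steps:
o(t, m) = sqrt(m**2 + t**2)
(o(3, -4) + sqrt(-13 + 14))*(-32) = (sqrt((-4)**2 + 3**2) + sqrt(-13 + 14))*(-32) = (sqrt(16 + 9) + sqrt(1))*(-32) = (sqrt(25) + 1)*(-32) = (5 + 1)*(-32) = 6*(-32) = -192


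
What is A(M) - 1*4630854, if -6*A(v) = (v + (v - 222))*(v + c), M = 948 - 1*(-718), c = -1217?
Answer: -14590757/3 ≈ -4.8636e+6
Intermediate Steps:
M = 1666 (M = 948 + 718 = 1666)
A(v) = -(-1217 + v)*(-222 + 2*v)/6 (A(v) = -(v + (v - 222))*(v - 1217)/6 = -(v + (-222 + v))*(-1217 + v)/6 = -(-222 + 2*v)*(-1217 + v)/6 = -(-1217 + v)*(-222 + 2*v)/6)
A(M) - 1*4630854 = (-45029 - 1/3*1666**2 + (1328/3)*1666) - 1*4630854 = (-45029 - 1/3*2775556 + 2212448/3) - 4630854 = (-45029 - 2775556/3 + 2212448/3) - 4630854 = -698195/3 - 4630854 = -14590757/3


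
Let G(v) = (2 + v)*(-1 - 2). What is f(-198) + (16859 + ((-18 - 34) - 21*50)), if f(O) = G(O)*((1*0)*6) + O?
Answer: 15559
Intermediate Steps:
G(v) = -6 - 3*v (G(v) = (2 + v)*(-3) = -6 - 3*v)
f(O) = O (f(O) = (-6 - 3*O)*((1*0)*6) + O = (-6 - 3*O)*(0*6) + O = (-6 - 3*O)*0 + O = 0 + O = O)
f(-198) + (16859 + ((-18 - 34) - 21*50)) = -198 + (16859 + ((-18 - 34) - 21*50)) = -198 + (16859 + (-52 - 1050)) = -198 + (16859 - 1102) = -198 + 15757 = 15559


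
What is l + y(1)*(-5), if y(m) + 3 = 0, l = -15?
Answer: 0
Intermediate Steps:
y(m) = -3 (y(m) = -3 + 0 = -3)
l + y(1)*(-5) = -15 - 3*(-5) = -15 + 15 = 0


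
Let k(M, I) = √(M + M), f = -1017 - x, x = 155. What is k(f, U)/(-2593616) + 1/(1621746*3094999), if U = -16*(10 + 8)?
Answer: 1/5019302248254 - I*√586/1296808 ≈ 1.9923e-13 - 1.8667e-5*I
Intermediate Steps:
U = -288 (U = -16*18 = -288)
f = -1172 (f = -1017 - 1*155 = -1017 - 155 = -1172)
k(M, I) = √2*√M (k(M, I) = √(2*M) = √2*√M)
k(f, U)/(-2593616) + 1/(1621746*3094999) = (√2*√(-1172))/(-2593616) + 1/(1621746*3094999) = (√2*(2*I*√293))*(-1/2593616) + (1/1621746)*(1/3094999) = (2*I*√586)*(-1/2593616) + 1/5019302248254 = -I*√586/1296808 + 1/5019302248254 = 1/5019302248254 - I*√586/1296808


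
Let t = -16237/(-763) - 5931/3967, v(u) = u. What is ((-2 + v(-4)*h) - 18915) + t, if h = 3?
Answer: -57234807883/3026821 ≈ -18909.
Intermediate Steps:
t = 59886826/3026821 (t = -16237*(-1/763) - 5931*1/3967 = 16237/763 - 5931/3967 = 59886826/3026821 ≈ 19.785)
((-2 + v(-4)*h) - 18915) + t = ((-2 - 4*3) - 18915) + 59886826/3026821 = ((-2 - 12) - 18915) + 59886826/3026821 = (-14 - 18915) + 59886826/3026821 = -18929 + 59886826/3026821 = -57234807883/3026821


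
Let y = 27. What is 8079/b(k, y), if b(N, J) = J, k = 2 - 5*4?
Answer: 2693/9 ≈ 299.22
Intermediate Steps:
k = -18 (k = 2 - 20 = -18)
8079/b(k, y) = 8079/27 = 8079*(1/27) = 2693/9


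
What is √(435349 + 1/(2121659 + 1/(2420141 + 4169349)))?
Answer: 19*√235713862092476102110892950379/13980650763911 ≈ 659.81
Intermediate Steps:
√(435349 + 1/(2121659 + 1/(2420141 + 4169349))) = √(435349 + 1/(2121659 + 1/6589490)) = √(435349 + 1/(13980650763911/6589490)) = √(435349 + 6589490/13980650763911) = √(6086462329424479429/13980650763911) = 19*√235713862092476102110892950379/13980650763911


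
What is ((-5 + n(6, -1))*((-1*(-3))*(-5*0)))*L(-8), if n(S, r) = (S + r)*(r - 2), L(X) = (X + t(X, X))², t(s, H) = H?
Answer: 0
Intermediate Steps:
L(X) = 4*X² (L(X) = (X + X)² = (2*X)² = 4*X²)
n(S, r) = (-2 + r)*(S + r) (n(S, r) = (S + r)*(-2 + r) = (-2 + r)*(S + r))
((-5 + n(6, -1))*((-1*(-3))*(-5*0)))*L(-8) = ((-5 + ((-1)² - 2*6 - 2*(-1) + 6*(-1)))*((-1*(-3))*(-5*0)))*(4*(-8)²) = ((-5 + (1 - 12 + 2 - 6))*(3*0))*(4*64) = ((-5 - 15)*0)*256 = -20*0*256 = 0*256 = 0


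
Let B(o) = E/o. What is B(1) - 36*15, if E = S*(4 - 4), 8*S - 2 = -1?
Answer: -540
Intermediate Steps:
S = 1/8 (S = 1/4 + (1/8)*(-1) = 1/4 - 1/8 = 1/8 ≈ 0.12500)
E = 0 (E = (4 - 4)/8 = (1/8)*0 = 0)
B(o) = 0 (B(o) = 0/o = 0)
B(1) - 36*15 = 0 - 36*15 = 0 - 540 = -540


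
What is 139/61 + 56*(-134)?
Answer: -457605/61 ≈ -7501.7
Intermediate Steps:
139/61 + 56*(-134) = 139*(1/61) - 7504 = 139/61 - 7504 = -457605/61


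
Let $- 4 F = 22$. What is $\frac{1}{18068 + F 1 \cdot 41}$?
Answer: $\frac{2}{35685} \approx 5.6046 \cdot 10^{-5}$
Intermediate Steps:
$F = - \frac{11}{2}$ ($F = \left(- \frac{1}{4}\right) 22 = - \frac{11}{2} \approx -5.5$)
$\frac{1}{18068 + F 1 \cdot 41} = \frac{1}{18068 + \left(- \frac{11}{2}\right) 1 \cdot 41} = \frac{1}{18068 - \frac{451}{2}} = \frac{1}{\frac{35685}{2}} = \frac{2}{35685}$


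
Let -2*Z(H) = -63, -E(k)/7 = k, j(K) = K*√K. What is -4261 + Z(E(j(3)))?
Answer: -8459/2 ≈ -4229.5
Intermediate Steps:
j(K) = K^(3/2)
E(k) = -7*k
Z(H) = 63/2 (Z(H) = -½*(-63) = 63/2)
-4261 + Z(E(j(3))) = -4261 + 63/2 = -8459/2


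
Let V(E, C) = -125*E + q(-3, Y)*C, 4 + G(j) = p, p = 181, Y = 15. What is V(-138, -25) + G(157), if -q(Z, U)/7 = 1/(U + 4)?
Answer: 331288/19 ≈ 17436.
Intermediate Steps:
q(Z, U) = -7/(4 + U) (q(Z, U) = -7/(U + 4) = -7/(4 + U))
G(j) = 177 (G(j) = -4 + 181 = 177)
V(E, C) = -125*E - 7*C/19 (V(E, C) = -125*E + (-7/(4 + 15))*C = -125*E + (-7/19)*C = -125*E + (-7*1/19)*C = -125*E - 7*C/19)
V(-138, -25) + G(157) = (-125*(-138) - 7/19*(-25)) + 177 = (17250 + 175/19) + 177 = 327925/19 + 177 = 331288/19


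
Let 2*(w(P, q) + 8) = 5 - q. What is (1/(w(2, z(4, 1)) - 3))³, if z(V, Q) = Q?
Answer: -1/729 ≈ -0.0013717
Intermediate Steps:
w(P, q) = -11/2 - q/2 (w(P, q) = -8 + (5 - q)/2 = -8 + (5/2 - q/2) = -11/2 - q/2)
(1/(w(2, z(4, 1)) - 3))³ = (1/((-11/2 - ½*1) - 3))³ = (1/((-11/2 - ½) - 3))³ = (1/(-6 - 3))³ = (1/(-9))³ = (-⅑)³ = -1/729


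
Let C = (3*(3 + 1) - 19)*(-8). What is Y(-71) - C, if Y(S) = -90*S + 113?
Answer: 6447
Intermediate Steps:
Y(S) = 113 - 90*S
C = 56 (C = (3*4 - 19)*(-8) = (12 - 19)*(-8) = -7*(-8) = 56)
Y(-71) - C = (113 - 90*(-71)) - 1*56 = (113 + 6390) - 56 = 6503 - 56 = 6447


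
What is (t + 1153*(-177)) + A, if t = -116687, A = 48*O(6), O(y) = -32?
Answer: -322304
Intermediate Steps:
A = -1536 (A = 48*(-32) = -1536)
(t + 1153*(-177)) + A = (-116687 + 1153*(-177)) - 1536 = (-116687 - 204081) - 1536 = -320768 - 1536 = -322304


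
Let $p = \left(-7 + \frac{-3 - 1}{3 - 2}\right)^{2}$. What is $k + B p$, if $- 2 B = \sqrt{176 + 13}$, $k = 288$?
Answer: $288 - \frac{363 \sqrt{21}}{2} \approx -543.74$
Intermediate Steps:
$B = - \frac{3 \sqrt{21}}{2}$ ($B = - \frac{\sqrt{176 + 13}}{2} = - \frac{\sqrt{189}}{2} = - \frac{3 \sqrt{21}}{2} \approx -6.8739$)
$p = 121$ ($p = \left(-7 - \frac{4}{1}\right)^{2} = \left(-7 - 4\right)^{2} = \left(-11\right)^{2} = 121$)
$k + B p = 288 + - \frac{3 \sqrt{21}}{2} \cdot 121 = 288 - \frac{363 \sqrt{21}}{2}$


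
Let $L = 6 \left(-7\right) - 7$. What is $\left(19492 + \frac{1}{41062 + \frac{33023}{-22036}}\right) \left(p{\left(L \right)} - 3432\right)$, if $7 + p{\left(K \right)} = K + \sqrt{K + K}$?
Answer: $- \frac{61516255440037632}{904809209} + \frac{123455787867048 i \sqrt{2}}{904809209} \approx -6.7988 \cdot 10^{7} + 1.9296 \cdot 10^{5} i$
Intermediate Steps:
$L = -49$ ($L = -42 - 7 = -49$)
$p{\left(K \right)} = -7 + K + \sqrt{2} \sqrt{K}$ ($p{\left(K \right)} = -7 + \left(K + \sqrt{K + K}\right) = -7 + \left(K + \sqrt{2 K}\right) = -7 + \left(K + \sqrt{2} \sqrt{K}\right) = -7 + K + \sqrt{2} \sqrt{K}$)
$\left(19492 + \frac{1}{41062 + \frac{33023}{-22036}}\right) \left(p{\left(L \right)} - 3432\right) = \left(19492 + \frac{1}{41062 + \frac{33023}{-22036}}\right) \left(\left(-7 - 49 + \sqrt{2} \sqrt{-49}\right) - 3432\right) = \left(19492 + \frac{1}{41062 + 33023 \left(- \frac{1}{22036}\right)}\right) \left(\left(-7 - 49 + \sqrt{2} \cdot 7 i\right) - 3432\right) = \left(19492 + \frac{1}{41062 - \frac{33023}{22036}}\right) \left(\left(-7 - 49 + 7 i \sqrt{2}\right) - 3432\right) = \left(19492 + \frac{1}{\frac{904809209}{22036}}\right) \left(\left(-56 + 7 i \sqrt{2}\right) - 3432\right) = \left(19492 + \frac{22036}{904809209}\right) \left(-3488 + 7 i \sqrt{2}\right) = \frac{17636541123864 \left(-3488 + 7 i \sqrt{2}\right)}{904809209} = - \frac{61516255440037632}{904809209} + \frac{123455787867048 i \sqrt{2}}{904809209}$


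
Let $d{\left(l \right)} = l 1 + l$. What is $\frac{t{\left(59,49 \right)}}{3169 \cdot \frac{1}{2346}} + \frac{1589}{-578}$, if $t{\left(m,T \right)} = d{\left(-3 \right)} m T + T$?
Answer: $- \frac{23459559977}{1831682} \approx -12808.0$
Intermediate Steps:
$d{\left(l \right)} = 2 l$ ($d{\left(l \right)} = l + l = 2 l$)
$t{\left(m,T \right)} = T - 6 T m$ ($t{\left(m,T \right)} = 2 \left(-3\right) m T + T = - 6 m T + T = - 6 T m + T = T - 6 T m$)
$\frac{t{\left(59,49 \right)}}{3169 \cdot \frac{1}{2346}} + \frac{1589}{-578} = \frac{49 \left(1 - 354\right)}{3169 \cdot \frac{1}{2346}} + \frac{1589}{-578} = \frac{49 \left(1 - 354\right)}{3169 \cdot \frac{1}{2346}} + 1589 \left(- \frac{1}{578}\right) = \frac{49 \left(-353\right)}{\frac{3169}{2346}} - \frac{1589}{578} = \left(-17297\right) \frac{2346}{3169} - \frac{1589}{578} = - \frac{40578762}{3169} - \frac{1589}{578} = - \frac{23459559977}{1831682}$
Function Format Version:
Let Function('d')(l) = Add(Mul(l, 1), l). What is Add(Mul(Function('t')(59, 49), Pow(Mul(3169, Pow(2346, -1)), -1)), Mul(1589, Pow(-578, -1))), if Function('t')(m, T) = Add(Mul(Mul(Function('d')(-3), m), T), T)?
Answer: Rational(-23459559977, 1831682) ≈ -12808.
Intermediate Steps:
Function('d')(l) = Mul(2, l) (Function('d')(l) = Add(l, l) = Mul(2, l))
Function('t')(m, T) = Add(T, Mul(-6, T, m)) (Function('t')(m, T) = Add(Mul(Mul(Mul(2, -3), m), T), T) = Add(Mul(Mul(-6, m), T), T) = Add(Mul(-6, T, m), T) = Add(T, Mul(-6, T, m)))
Add(Mul(Function('t')(59, 49), Pow(Mul(3169, Pow(2346, -1)), -1)), Mul(1589, Pow(-578, -1))) = Add(Mul(Mul(49, Add(1, Mul(-6, 59))), Pow(Mul(3169, Pow(2346, -1)), -1)), Mul(1589, Pow(-578, -1))) = Add(Mul(Mul(49, Add(1, -354)), Pow(Mul(3169, Rational(1, 2346)), -1)), Mul(1589, Rational(-1, 578))) = Add(Mul(Mul(49, -353), Pow(Rational(3169, 2346), -1)), Rational(-1589, 578)) = Add(Mul(-17297, Rational(2346, 3169)), Rational(-1589, 578)) = Add(Rational(-40578762, 3169), Rational(-1589, 578)) = Rational(-23459559977, 1831682)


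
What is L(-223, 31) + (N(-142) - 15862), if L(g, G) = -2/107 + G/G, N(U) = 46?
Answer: -1692207/107 ≈ -15815.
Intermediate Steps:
L(g, G) = 105/107 (L(g, G) = -2*1/107 + 1 = -2/107 + 1 = 105/107)
L(-223, 31) + (N(-142) - 15862) = 105/107 + (46 - 15862) = 105/107 - 15816 = -1692207/107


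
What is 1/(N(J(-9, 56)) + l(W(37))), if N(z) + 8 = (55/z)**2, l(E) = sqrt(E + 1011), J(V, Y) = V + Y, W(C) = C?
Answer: 32355223/4899371079 + 9759362*sqrt(262)/4899371079 ≈ 0.038847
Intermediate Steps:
l(E) = sqrt(1011 + E)
N(z) = -8 + 3025/z**2 (N(z) = -8 + (55/z)**2 = -8 + 3025/z**2)
1/(N(J(-9, 56)) + l(W(37))) = 1/((-8 + 3025/(-9 + 56)**2) + sqrt(1011 + 37)) = 1/((-8 + 3025/47**2) + sqrt(1048)) = 1/((-8 + 3025*(1/2209)) + 2*sqrt(262)) = 1/((-8 + 3025/2209) + 2*sqrt(262)) = 1/(-14647/2209 + 2*sqrt(262))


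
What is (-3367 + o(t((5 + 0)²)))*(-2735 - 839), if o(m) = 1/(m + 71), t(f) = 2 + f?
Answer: 589647455/49 ≈ 1.2034e+7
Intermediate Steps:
o(m) = 1/(71 + m)
(-3367 + o(t((5 + 0)²)))*(-2735 - 839) = (-3367 + 1/(71 + (2 + (5 + 0)²)))*(-2735 - 839) = (-3367 + 1/(71 + (2 + 5²)))*(-3574) = (-3367 + 1/(71 + (2 + 25)))*(-3574) = (-3367 + 1/(71 + 27))*(-3574) = (-3367 + 1/98)*(-3574) = -329965/98*(-3574) = 589647455/49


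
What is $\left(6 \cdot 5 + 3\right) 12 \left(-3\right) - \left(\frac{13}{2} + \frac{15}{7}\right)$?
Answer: $- \frac{16753}{14} \approx -1196.6$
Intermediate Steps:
$\left(6 \cdot 5 + 3\right) 12 \left(-3\right) - \left(\frac{13}{2} + \frac{15}{7}\right) = \left(30 + 3\right) \left(-36\right) - \frac{121}{14} = 33 \left(-36\right) - \frac{121}{14} = -1188 - \frac{121}{14} = - \frac{16753}{14}$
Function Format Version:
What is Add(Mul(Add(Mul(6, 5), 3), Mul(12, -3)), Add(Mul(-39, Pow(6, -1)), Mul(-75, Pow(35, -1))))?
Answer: Rational(-16753, 14) ≈ -1196.6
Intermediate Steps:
Add(Mul(Add(Mul(6, 5), 3), Mul(12, -3)), Add(Mul(-39, Pow(6, -1)), Mul(-75, Pow(35, -1)))) = Add(Mul(Add(30, 3), -36), Add(Mul(-39, Rational(1, 6)), Mul(-75, Rational(1, 35)))) = Add(Mul(33, -36), Add(Rational(-13, 2), Rational(-15, 7))) = Add(-1188, Rational(-121, 14)) = Rational(-16753, 14)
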